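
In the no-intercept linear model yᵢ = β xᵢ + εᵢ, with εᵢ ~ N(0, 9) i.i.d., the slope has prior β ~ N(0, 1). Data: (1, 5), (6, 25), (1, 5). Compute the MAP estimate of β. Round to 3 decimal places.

log p(β | y) = −Σ(yᵢ − βxᵢ)²/(2·9) − β²/(2·1) + const.
Setting the derivative to zero: Σxᵢ(yᵢ − βxᵢ)/9 − β/1 = 0, so β = Σxᵢyᵢ / (Σxᵢ² + σ²/τ²).
Σxᵢyᵢ = 1·5 + 6·25 + 1·5 = 160; Σxᵢ² = 38; σ²/τ² = 9.
β̂_MAP = 160 / (38 + 9) = 160/47 ≈ 3.404.

β̂_MAP = 3.404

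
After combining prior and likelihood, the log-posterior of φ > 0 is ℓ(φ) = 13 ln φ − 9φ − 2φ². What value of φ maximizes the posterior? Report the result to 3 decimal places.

ℓ'(φ) = 13/φ − 9 − 4φ. Setting this to zero and multiplying by φ: 4φ² + 9φ − 13 = 0.
φ = (−9 + √(9² + 4·4·13)) / (2·4) = (−9 + √289) / 8 = (−9 + 17)/8 = 1.
ℓ''(φ) = −13/φ² − 4 < 0, confirming a maximum.

φ̂_MAP = 1.000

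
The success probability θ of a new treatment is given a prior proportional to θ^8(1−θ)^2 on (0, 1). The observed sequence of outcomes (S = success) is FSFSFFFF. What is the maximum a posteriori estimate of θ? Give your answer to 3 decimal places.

The prior density ∝ θ^8(1−θ)^2 is the kernel of Beta(9, 3).
Data: 2 successes in 8 trials (from the sequence). The binomial likelihood contributes θ^2(1−θ)^6, so the posterior is Beta(9+2, 3+6) = Beta(11, 9).
For Beta(a, b) with a, b > 1 the mode is (a−1)/(a+b−2) = 10/18 ≈ 0.556.

θ̂_MAP = 0.556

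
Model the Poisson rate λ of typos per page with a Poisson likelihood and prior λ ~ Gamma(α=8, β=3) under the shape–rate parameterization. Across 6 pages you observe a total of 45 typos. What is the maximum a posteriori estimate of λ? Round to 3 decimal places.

λ̂_MAP = 5.778

Σxᵢ = 45, n = 6.
Posterior ∝ λ^7e^(−3λ) · λ^45e^(−6λ) = λ^52e^(−9λ), i.e. Gamma(shape=53, rate=9).
The mode of a Gamma(a, b) with a ≥ 1 (shape–rate) is (a−1)/b = 52/9 ≈ 5.778.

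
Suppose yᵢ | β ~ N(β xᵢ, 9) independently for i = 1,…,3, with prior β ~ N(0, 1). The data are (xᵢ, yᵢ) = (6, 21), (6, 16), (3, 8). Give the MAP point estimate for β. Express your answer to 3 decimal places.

log p(β | y) = −Σ(yᵢ − βxᵢ)²/(2·9) − β²/(2·1) + const.
Setting the derivative to zero: Σxᵢ(yᵢ − βxᵢ)/9 − β/1 = 0, so β = Σxᵢyᵢ / (Σxᵢ² + σ²/τ²).
Σxᵢyᵢ = 6·21 + 6·16 + 3·8 = 246; Σxᵢ² = 81; σ²/τ² = 9.
β̂_MAP = 246 / (81 + 9) = 246/90 ≈ 2.733.

β̂_MAP = 2.733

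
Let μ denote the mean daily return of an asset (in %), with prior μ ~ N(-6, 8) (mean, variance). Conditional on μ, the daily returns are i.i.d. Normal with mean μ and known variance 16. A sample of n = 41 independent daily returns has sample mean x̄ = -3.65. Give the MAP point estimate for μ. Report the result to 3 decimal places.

n = 41, x̄ = -3.65.
For a Normal prior and Normal likelihood with known variance, the posterior is Normal; its mode equals its mean, the precision-weighted average.
Prior precision 1/σ₀² = 1/8 = 0.125; data precision n/σ² = 41/16 = 2.5625.
μ̂ = (0.125·(-6) + 2.5625·(-3.65)) / (0.125 + 2.5625) = (-10.103125)/2.6875 = -3233/860 ≈ -3.759.

μ̂_MAP = -3.759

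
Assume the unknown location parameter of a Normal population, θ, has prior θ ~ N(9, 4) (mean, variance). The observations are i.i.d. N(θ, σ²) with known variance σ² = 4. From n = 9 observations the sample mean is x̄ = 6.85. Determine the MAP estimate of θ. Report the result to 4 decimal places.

n = 9, x̄ = 6.85.
For a Normal prior and Normal likelihood with known variance, the posterior is Normal; its mode equals its mean, the precision-weighted average.
Prior precision 1/σ₀² = 1/4 = 0.25; data precision n/σ² = 9/4 = 2.25.
θ̂ = (0.25·9 + 2.25·6.85) / (0.25 + 2.25) = 17.6625/2.5 = 7.0650.

θ̂_MAP = 7.0650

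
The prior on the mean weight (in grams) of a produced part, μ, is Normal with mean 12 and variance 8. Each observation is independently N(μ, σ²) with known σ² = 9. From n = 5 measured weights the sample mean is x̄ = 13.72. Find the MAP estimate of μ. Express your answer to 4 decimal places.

μ̂_MAP = 13.4041

n = 5, x̄ = 13.72.
For a Normal prior and Normal likelihood with known variance, the posterior is Normal; its mode equals its mean, the precision-weighted average.
Prior precision 1/σ₀² = 1/8 = 0.125; data precision n/σ² = 5/9.
μ̂ = (0.125·12 + (5/9)·13.72) / (0.125 + 5/9) = (821/90)/(49/72) = 3284/245 ≈ 13.4041.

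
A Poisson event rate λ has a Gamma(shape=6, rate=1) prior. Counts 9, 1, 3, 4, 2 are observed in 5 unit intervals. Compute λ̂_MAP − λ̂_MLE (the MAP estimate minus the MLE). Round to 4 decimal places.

Σxᵢ = 19. Posterior is Gamma(25, 6); MAP = (25−1)/6 = 24/6 ≈ 4.00000.
MLE = x̄ = 19/5 ≈ 3.80000.
Difference = 24/6 − 19/5 = 1/5 ≈ 0.2000.

MAP − MLE = 0.2000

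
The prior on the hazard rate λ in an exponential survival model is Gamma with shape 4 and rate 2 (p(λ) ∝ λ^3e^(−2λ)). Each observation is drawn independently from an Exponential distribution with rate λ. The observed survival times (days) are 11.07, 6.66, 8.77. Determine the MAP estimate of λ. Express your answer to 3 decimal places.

The Exponential(rate=λ) likelihood is ∝ λ^n e^(−λΣtᵢ). Here n = 3 and Σtᵢ = 11.07 + 6.66 + 8.77 = 26.50.
Posterior ∝ λ^3e^(−2λ) · λ^3e^(−26.50λ) = λ^6e^(−28.50λ), i.e. Gamma(7, 28.50).
Mode = (a−1)/b = 6/28.50 ≈ 0.211.

λ̂_MAP = 0.211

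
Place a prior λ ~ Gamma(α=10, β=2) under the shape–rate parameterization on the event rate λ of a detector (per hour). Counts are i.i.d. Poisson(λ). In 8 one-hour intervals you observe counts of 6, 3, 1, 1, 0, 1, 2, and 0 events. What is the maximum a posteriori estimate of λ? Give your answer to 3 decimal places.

λ̂_MAP = 2.300

Σxᵢ = 6+3+1+1+0+1+2+0 = 14, with n = 8.
Posterior ∝ λ^9e^(−2λ) · λ^14e^(−8λ) = λ^23e^(−10λ), i.e. Gamma(shape=24, rate=10).
The mode of a Gamma(a, b) with a ≥ 1 (shape–rate) is (a−1)/b = 23/10 ≈ 2.300.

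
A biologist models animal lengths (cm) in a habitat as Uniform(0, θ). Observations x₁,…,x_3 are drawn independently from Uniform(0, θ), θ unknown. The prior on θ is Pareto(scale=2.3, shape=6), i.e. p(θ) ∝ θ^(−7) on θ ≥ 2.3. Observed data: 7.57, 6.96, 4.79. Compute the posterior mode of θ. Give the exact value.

The Uniform(0, θ) likelihood is θ^(−n) for θ ≥ max(xᵢ), zero otherwise. Here max(xᵢ) = 7.57.
Posterior ∝ θ^(−7) · θ^(−3) = θ^(−10) on θ ≥ max(2.3, 7.57) = 7.57.
This density is strictly decreasing in θ, so the posterior mode lies at the lower boundary of the support.

θ̂_MAP = 7.57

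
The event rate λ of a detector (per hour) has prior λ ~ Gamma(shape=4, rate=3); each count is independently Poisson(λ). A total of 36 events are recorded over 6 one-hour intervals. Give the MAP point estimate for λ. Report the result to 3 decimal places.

Σxᵢ = 36, n = 6.
Posterior ∝ λ^3e^(−3λ) · λ^36e^(−6λ) = λ^39e^(−9λ), i.e. Gamma(shape=40, rate=9).
The mode of a Gamma(a, b) with a ≥ 1 (shape–rate) is (a−1)/b = 39/9 ≈ 4.333.

λ̂_MAP = 4.333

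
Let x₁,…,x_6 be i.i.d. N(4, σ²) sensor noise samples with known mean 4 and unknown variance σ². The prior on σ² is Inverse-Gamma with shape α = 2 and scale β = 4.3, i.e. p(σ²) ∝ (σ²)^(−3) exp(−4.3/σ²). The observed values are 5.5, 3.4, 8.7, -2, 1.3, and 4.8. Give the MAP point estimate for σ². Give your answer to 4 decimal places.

σ̂²_MAP = 6.4358

Sum of squared deviations about the known mean: SS = (5.5−4)² + (3.4−4)² + (8.7−4)² + (-2−4)² + (1.3−4)² + (4.8−4)² = 68.63.
The Normal likelihood contributes (σ²)^(−n/2) exp(−SS/(2σ²)), so the posterior is Inverse-Gamma(α + n/2, β + SS/2) = Inverse-Gamma(5, 38.615).
The mode of Inverse-Gamma(a, b) is b/(a+1) = 38.615/6 ≈ 6.4358.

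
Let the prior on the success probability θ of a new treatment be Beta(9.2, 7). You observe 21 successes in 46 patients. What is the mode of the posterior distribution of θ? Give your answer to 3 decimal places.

Prior: Beta(9.2, 7).
Data: 21 successes in 46 trials. The binomial likelihood contributes θ^21(1−θ)^25, so the posterior is Beta(9.2+21, 7+25) = Beta(30.2, 32).
For Beta(a, b) with a, b > 1 the mode is (a−1)/(a+b−2) = 29.2/60.2 ≈ 0.485.

θ̂_MAP = 0.485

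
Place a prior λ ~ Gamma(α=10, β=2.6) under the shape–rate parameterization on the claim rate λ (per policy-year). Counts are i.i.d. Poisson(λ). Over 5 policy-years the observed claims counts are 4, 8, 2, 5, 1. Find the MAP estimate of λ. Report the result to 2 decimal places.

Σxᵢ = 4+8+2+5+1 = 20, with n = 5.
Posterior ∝ λ^9e^(−2.6λ) · λ^20e^(−5λ) = λ^29e^(−7.6λ), i.e. Gamma(shape=30, rate=7.6).
The mode of a Gamma(a, b) with a ≥ 1 (shape–rate) is (a−1)/b = 29/7.6 ≈ 3.82.

λ̂_MAP = 3.82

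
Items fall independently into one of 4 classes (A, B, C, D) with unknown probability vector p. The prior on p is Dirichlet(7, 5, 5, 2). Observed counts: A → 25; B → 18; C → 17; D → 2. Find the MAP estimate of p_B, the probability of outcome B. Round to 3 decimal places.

MAP estimate of p_B = 0.286

The posterior is Dirichlet(αᵢ + nᵢ) = Dirichlet(32, 23, 22, 4).
For a Dirichlet(a₁,…,a_K) with all aᵢ > 1, the mode has j-th component (aⱼ − 1)/(Σaᵢ − K).
Here Σaᵢ = 81 and K = 4, so p_B = (23 − 1)/(81 − 4) = 22/77 ≈ 0.286.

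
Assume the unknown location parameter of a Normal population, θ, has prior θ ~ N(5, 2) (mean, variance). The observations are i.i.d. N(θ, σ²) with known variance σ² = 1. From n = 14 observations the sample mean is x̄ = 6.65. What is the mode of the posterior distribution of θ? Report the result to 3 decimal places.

θ̂_MAP = 6.593

n = 14, x̄ = 6.65.
For a Normal prior and Normal likelihood with known variance, the posterior is Normal; its mode equals its mean, the precision-weighted average.
Prior precision 1/σ₀² = 1/2 = 0.5; data precision n/σ² = 14/1 = 14.
θ̂ = (0.5·5 + 14·6.65) / (0.5 + 14) = 95.6/14.5 = 956/145 ≈ 6.593.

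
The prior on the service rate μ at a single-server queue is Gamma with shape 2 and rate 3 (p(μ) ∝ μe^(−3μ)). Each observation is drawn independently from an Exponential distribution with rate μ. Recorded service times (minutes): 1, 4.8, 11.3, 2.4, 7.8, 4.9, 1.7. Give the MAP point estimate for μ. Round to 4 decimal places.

The Exponential(rate=μ) likelihood is ∝ μ^n e^(−μΣtᵢ). Here n = 7 and Σtᵢ = 1 + 4.8 + 11.3 + 2.4 + 7.8 + 4.9 + 1.7 = 33.9.
Posterior ∝ μe^(−3μ) · μ^7e^(−33.9μ) = μ^8e^(−36.9μ), i.e. Gamma(9, 36.9).
Mode = (a−1)/b = 8/36.9 ≈ 0.2168.

μ̂_MAP = 0.2168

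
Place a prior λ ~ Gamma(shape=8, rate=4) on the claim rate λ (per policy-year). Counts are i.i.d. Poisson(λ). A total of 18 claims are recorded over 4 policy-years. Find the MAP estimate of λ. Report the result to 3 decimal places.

λ̂_MAP = 3.125

Σxᵢ = 18, n = 4.
Posterior ∝ λ^7e^(−4λ) · λ^18e^(−4λ) = λ^25e^(−8λ), i.e. Gamma(shape=26, rate=8).
The mode of a Gamma(a, b) with a ≥ 1 (shape–rate) is (a−1)/b = 25/8 ≈ 3.125.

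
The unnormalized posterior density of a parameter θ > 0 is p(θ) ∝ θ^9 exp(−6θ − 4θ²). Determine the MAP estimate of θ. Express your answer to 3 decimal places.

ℓ'(θ) = 9/θ − 6 − 8θ. Setting this to zero and multiplying by θ: 8θ² + 6θ − 9 = 0.
θ = (−6 + √(6² + 4·8·9)) / (2·8) = (−6 + √324) / 16 = (−6 + 18)/16 = 3/4.
ℓ''(θ) = −9/θ² − 8 < 0, confirming a maximum.

θ̂_MAP = 0.750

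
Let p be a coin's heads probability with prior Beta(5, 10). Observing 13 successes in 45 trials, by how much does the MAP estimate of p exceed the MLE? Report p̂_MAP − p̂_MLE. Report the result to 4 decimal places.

Posterior is Beta(18, 42); MAP = (18−1)/(60−2) = 17/58 ≈ 0.29310.
MLE ignores the prior: p̂_MLE = k/n = 13/45 ≈ 0.28889.
Difference = 17/58 − 13/45 = 11/2610 ≈ 0.0042.

MAP − MLE = 0.0042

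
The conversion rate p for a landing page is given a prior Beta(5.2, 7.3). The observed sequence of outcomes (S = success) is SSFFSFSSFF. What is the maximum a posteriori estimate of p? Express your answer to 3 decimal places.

Prior: Beta(5.2, 7.3).
Data: 5 successes in 10 trials (from the sequence). The binomial likelihood contributes p^5(1−p)^5, so the posterior is Beta(5.2+5, 7.3+5) = Beta(10.2, 12.3).
For Beta(a, b) with a, b > 1 the mode is (a−1)/(a+b−2) = 9.2/20.5 ≈ 0.449.

p̂_MAP = 0.449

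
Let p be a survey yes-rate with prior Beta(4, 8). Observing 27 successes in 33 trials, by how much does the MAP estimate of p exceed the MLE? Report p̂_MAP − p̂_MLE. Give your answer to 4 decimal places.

MAP − MLE = -0.1205

Posterior is Beta(31, 14); MAP = (31−1)/(45−2) = 30/43 ≈ 0.69767.
MLE ignores the prior: p̂_MLE = k/n = 27/33 ≈ 0.81818.
Difference = 30/43 − 27/33 = -57/473 ≈ -0.1205.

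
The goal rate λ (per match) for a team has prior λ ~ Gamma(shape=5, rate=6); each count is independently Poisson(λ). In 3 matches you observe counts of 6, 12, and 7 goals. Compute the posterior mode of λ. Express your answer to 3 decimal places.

Σxᵢ = 6+12+7 = 25, with n = 3.
Posterior ∝ λ^4e^(−6λ) · λ^25e^(−3λ) = λ^29e^(−9λ), i.e. Gamma(shape=30, rate=9).
The mode of a Gamma(a, b) with a ≥ 1 (shape–rate) is (a−1)/b = 29/9 ≈ 3.222.

λ̂_MAP = 3.222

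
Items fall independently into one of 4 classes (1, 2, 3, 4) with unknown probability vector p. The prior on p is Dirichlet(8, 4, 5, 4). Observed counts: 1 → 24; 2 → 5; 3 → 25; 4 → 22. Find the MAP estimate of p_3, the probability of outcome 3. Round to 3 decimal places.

MAP estimate: 0.312

The posterior is Dirichlet(αᵢ + nᵢ) = Dirichlet(32, 9, 30, 26).
For a Dirichlet(a₁,…,a_K) with all aᵢ > 1, the mode has j-th component (aⱼ − 1)/(Σaᵢ − K).
Here Σaᵢ = 97 and K = 4, so p_3 = (30 − 1)/(97 − 4) = 29/93 ≈ 0.312.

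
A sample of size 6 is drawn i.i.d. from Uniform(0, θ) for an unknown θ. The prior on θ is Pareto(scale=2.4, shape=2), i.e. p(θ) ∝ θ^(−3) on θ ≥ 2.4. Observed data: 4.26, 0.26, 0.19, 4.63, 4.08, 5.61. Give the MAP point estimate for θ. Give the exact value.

The Uniform(0, θ) likelihood is θ^(−n) for θ ≥ max(xᵢ), zero otherwise. Here max(xᵢ) = 5.61.
Posterior ∝ θ^(−3) · θ^(−6) = θ^(−9) on θ ≥ max(2.4, 5.61) = 5.61.
This density is strictly decreasing in θ, so the posterior mode lies at the lower boundary of the support.

θ̂_MAP = 5.61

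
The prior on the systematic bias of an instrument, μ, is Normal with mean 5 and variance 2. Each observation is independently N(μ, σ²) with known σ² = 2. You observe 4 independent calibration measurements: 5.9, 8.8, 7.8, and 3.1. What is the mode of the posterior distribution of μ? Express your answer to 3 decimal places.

n = 4; x̄ = (5.9 + 8.8 + 7.8 + 3.1)/4 = 25.6/4 = 6.4.
For a Normal prior and Normal likelihood with known variance, the posterior is Normal; its mode equals its mean, the precision-weighted average.
Prior precision 1/σ₀² = 1/2 = 0.5; data precision n/σ² = 4/2 = 2.
μ̂ = (0.5·5 + 2·6.4) / (0.5 + 2) = 15.3/2.5 = 6.120.

μ̂_MAP = 6.120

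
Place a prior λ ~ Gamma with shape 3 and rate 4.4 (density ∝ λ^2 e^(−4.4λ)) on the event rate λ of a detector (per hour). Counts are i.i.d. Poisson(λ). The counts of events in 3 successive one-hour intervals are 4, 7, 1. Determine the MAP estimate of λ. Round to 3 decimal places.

λ̂_MAP = 1.892

Σxᵢ = 4+7+1 = 12, with n = 3.
Posterior ∝ λ^2e^(−4.4λ) · λ^12e^(−3λ) = λ^14e^(−7.4λ), i.e. Gamma(shape=15, rate=7.4).
The mode of a Gamma(a, b) with a ≥ 1 (shape–rate) is (a−1)/b = 14/7.4 ≈ 1.892.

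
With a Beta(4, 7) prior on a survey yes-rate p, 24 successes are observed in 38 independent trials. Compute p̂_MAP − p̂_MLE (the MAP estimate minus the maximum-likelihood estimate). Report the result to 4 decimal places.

MAP − MLE = -0.0571

Posterior is Beta(28, 21); MAP = (28−1)/(49−2) = 27/47 ≈ 0.57447.
MLE ignores the prior: p̂_MLE = k/n = 24/38 ≈ 0.63158.
Difference = 27/47 − 24/38 = -51/893 ≈ -0.0571.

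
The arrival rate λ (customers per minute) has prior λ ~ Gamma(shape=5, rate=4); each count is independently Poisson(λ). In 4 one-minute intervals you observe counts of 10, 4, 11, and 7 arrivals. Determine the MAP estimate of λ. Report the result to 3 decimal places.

λ̂_MAP = 4.500

Σxᵢ = 10+4+11+7 = 32, with n = 4.
Posterior ∝ λ^4e^(−4λ) · λ^32e^(−4λ) = λ^36e^(−8λ), i.e. Gamma(shape=37, rate=8).
The mode of a Gamma(a, b) with a ≥ 1 (shape–rate) is (a−1)/b = 36/8 ≈ 4.500.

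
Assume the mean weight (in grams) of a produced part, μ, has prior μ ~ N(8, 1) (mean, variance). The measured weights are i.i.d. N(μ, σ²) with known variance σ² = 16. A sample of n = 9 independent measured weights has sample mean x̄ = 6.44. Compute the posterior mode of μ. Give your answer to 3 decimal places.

μ̂_MAP = 7.438

n = 9, x̄ = 6.44.
For a Normal prior and Normal likelihood with known variance, the posterior is Normal; its mode equals its mean, the precision-weighted average.
Prior precision 1/σ₀² = 1/1 = 1; data precision n/σ² = 9/16 = 0.5625.
μ̂ = (1·8 + 0.5625·6.44) / (1 + 0.5625) = 11.6225/1.5625 = 7.4384 ≈ 7.438.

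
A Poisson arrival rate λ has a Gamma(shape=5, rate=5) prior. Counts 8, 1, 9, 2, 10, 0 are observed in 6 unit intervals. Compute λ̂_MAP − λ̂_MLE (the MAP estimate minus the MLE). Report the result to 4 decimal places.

MAP − MLE = -1.9091

Σxᵢ = 30. Posterior is Gamma(35, 11); MAP = (35−1)/11 = 34/11 ≈ 3.09091.
MLE = x̄ = 30/6 ≈ 5.00000.
Difference = 34/11 − 30/6 = -21/11 ≈ -1.9091.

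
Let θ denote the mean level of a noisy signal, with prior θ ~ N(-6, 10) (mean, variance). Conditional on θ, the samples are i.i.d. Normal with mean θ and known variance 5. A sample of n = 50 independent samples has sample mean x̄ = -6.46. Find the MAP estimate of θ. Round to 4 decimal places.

θ̂_MAP = -6.4554

n = 50, x̄ = -6.46.
For a Normal prior and Normal likelihood with known variance, the posterior is Normal; its mode equals its mean, the precision-weighted average.
Prior precision 1/σ₀² = 1/10 = 0.1; data precision n/σ² = 50/5 = 10.
θ̂ = (0.1·(-6) + 10·(-6.46)) / (0.1 + 10) = (-65.2)/10.1 = -652/101 ≈ -6.4554.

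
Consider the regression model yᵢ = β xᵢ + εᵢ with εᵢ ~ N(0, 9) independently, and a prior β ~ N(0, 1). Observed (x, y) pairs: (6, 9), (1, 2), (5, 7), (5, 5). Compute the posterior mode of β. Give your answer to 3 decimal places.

β̂_MAP = 1.208

log p(β | y) = −Σ(yᵢ − βxᵢ)²/(2·9) − β²/(2·1) + const.
Setting the derivative to zero: Σxᵢ(yᵢ − βxᵢ)/9 − β/1 = 0, so β = Σxᵢyᵢ / (Σxᵢ² + σ²/τ²).
Σxᵢyᵢ = 6·9 + 1·2 + 5·7 + 5·5 = 116; Σxᵢ² = 87; σ²/τ² = 9.
β̂_MAP = 116 / (87 + 9) = 116/96 ≈ 1.208.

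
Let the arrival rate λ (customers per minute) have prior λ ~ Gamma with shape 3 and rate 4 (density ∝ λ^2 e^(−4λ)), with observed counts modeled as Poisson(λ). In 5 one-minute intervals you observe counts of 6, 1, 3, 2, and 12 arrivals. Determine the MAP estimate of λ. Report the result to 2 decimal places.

Σxᵢ = 6+1+3+2+12 = 24, with n = 5.
Posterior ∝ λ^2e^(−4λ) · λ^24e^(−5λ) = λ^26e^(−9λ), i.e. Gamma(shape=27, rate=9).
The mode of a Gamma(a, b) with a ≥ 1 (shape–rate) is (a−1)/b = 26/9 ≈ 2.89.

λ̂_MAP = 2.89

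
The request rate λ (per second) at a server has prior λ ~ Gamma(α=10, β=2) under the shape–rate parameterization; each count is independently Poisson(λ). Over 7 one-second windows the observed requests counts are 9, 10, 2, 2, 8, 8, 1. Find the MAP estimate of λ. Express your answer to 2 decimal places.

Σxᵢ = 9+10+2+2+8+8+1 = 40, with n = 7.
Posterior ∝ λ^9e^(−2λ) · λ^40e^(−7λ) = λ^49e^(−9λ), i.e. Gamma(shape=50, rate=9).
The mode of a Gamma(a, b) with a ≥ 1 (shape–rate) is (a−1)/b = 49/9 ≈ 5.44.

λ̂_MAP = 5.44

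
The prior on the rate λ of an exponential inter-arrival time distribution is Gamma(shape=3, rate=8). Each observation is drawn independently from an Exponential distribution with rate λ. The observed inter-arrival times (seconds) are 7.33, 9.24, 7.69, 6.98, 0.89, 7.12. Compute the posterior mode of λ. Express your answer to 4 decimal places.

λ̂_MAP = 0.1693

The Exponential(rate=λ) likelihood is ∝ λ^n e^(−λΣtᵢ). Here n = 6 and Σtᵢ = 7.33 + 9.24 + 7.69 + 6.98 + 0.89 + 7.12 = 39.25.
Posterior ∝ λ^2e^(−8λ) · λ^6e^(−39.25λ) = λ^8e^(−47.25λ), i.e. Gamma(9, 47.25).
Mode = (a−1)/b = 8/47.25 ≈ 0.1693.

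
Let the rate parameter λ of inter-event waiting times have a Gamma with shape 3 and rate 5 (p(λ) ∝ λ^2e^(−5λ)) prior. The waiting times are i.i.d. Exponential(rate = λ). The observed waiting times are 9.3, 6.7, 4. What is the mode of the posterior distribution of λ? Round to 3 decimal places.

λ̂_MAP = 0.200

The Exponential(rate=λ) likelihood is ∝ λ^n e^(−λΣtᵢ). Here n = 3 and Σtᵢ = 9.3 + 6.7 + 4 = 20.
Posterior ∝ λ^2e^(−5λ) · λ^3e^(−20λ) = λ^5e^(−25λ), i.e. Gamma(6, 25).
Mode = (a−1)/b = 5/25 ≈ 0.200.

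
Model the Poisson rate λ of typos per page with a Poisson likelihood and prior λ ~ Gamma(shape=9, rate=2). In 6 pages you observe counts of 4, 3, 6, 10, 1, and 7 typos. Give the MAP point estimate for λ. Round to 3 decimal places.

Σxᵢ = 4+3+6+10+1+7 = 31, with n = 6.
Posterior ∝ λ^8e^(−2λ) · λ^31e^(−6λ) = λ^39e^(−8λ), i.e. Gamma(shape=40, rate=8).
The mode of a Gamma(a, b) with a ≥ 1 (shape–rate) is (a−1)/b = 39/8 ≈ 4.875.

λ̂_MAP = 4.875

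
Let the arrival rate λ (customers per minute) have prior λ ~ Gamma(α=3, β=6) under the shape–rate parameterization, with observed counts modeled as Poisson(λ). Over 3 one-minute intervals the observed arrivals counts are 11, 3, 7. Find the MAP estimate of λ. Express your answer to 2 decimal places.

λ̂_MAP = 2.56

Σxᵢ = 11+3+7 = 21, with n = 3.
Posterior ∝ λ^2e^(−6λ) · λ^21e^(−3λ) = λ^23e^(−9λ), i.e. Gamma(shape=24, rate=9).
The mode of a Gamma(a, b) with a ≥ 1 (shape–rate) is (a−1)/b = 23/9 ≈ 2.56.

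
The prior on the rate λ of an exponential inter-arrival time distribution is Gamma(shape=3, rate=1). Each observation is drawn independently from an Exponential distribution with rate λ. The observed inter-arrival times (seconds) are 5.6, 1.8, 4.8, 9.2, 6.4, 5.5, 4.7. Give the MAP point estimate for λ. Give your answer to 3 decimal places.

λ̂_MAP = 0.231

The Exponential(rate=λ) likelihood is ∝ λ^n e^(−λΣtᵢ). Here n = 7 and Σtᵢ = 5.6 + 1.8 + 4.8 + 9.2 + 6.4 + 5.5 + 4.7 = 38.
Posterior ∝ λ^2e^(−1λ) · λ^7e^(−38λ) = λ^9e^(−39λ), i.e. Gamma(10, 39).
Mode = (a−1)/b = 9/39 ≈ 0.231.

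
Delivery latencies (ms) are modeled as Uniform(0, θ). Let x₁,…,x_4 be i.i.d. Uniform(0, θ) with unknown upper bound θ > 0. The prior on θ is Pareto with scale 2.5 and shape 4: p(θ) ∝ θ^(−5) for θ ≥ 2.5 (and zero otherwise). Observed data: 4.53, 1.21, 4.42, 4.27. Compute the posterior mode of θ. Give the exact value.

θ̂_MAP = 4.53

The Uniform(0, θ) likelihood is θ^(−n) for θ ≥ max(xᵢ), zero otherwise. Here max(xᵢ) = 4.53.
Posterior ∝ θ^(−5) · θ^(−4) = θ^(−9) on θ ≥ max(2.5, 4.53) = 4.53.
This density is strictly decreasing in θ, so the posterior mode lies at the lower boundary of the support.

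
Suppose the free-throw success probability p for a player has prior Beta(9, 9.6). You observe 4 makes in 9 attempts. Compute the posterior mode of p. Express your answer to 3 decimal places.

Prior: Beta(9, 9.6).
Data: 4 successes in 9 trials. The binomial likelihood contributes p^4(1−p)^5, so the posterior is Beta(9+4, 9.6+5) = Beta(13, 14.6).
For Beta(a, b) with a, b > 1 the mode is (a−1)/(a+b−2) = 12/25.6 ≈ 0.469.

p̂_MAP = 0.469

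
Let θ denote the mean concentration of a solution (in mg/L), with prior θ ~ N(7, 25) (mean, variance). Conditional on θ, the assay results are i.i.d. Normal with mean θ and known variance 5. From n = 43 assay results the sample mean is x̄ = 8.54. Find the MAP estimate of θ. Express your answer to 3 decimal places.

θ̂_MAP = 8.533

n = 43, x̄ = 8.54.
For a Normal prior and Normal likelihood with known variance, the posterior is Normal; its mode equals its mean, the precision-weighted average.
Prior precision 1/σ₀² = 1/25 = 0.04; data precision n/σ² = 43/5 = 8.6.
θ̂ = (0.04·7 + 8.6·8.54) / (0.04 + 8.6) = 73.724/8.64 = 18431/2160 ≈ 8.533.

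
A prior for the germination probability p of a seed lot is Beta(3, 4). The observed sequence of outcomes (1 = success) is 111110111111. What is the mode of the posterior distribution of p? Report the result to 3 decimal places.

p̂_MAP = 0.765

Prior: Beta(3, 4).
Data: 11 successes in 12 trials (from the sequence). The binomial likelihood contributes p^11(1−p)^1, so the posterior is Beta(3+11, 4+1) = Beta(14, 5).
For Beta(a, b) with a, b > 1 the mode is (a−1)/(a+b−2) = 13/17 ≈ 0.765.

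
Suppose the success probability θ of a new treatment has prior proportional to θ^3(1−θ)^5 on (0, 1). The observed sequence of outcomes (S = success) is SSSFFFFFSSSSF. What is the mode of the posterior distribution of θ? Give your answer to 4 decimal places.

θ̂_MAP = 0.4762

The prior density ∝ θ^3(1−θ)^5 is the kernel of Beta(4, 6).
Data: 7 successes in 13 trials (from the sequence). The binomial likelihood contributes θ^7(1−θ)^6, so the posterior is Beta(4+7, 6+6) = Beta(11, 12).
For Beta(a, b) with a, b > 1 the mode is (a−1)/(a+b−2) = 10/21 ≈ 0.4762.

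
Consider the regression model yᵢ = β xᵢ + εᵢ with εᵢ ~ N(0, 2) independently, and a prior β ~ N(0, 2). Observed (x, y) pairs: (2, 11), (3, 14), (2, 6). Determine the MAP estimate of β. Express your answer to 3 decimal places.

β̂_MAP = 4.222

log p(β | y) = −Σ(yᵢ − βxᵢ)²/(2·2) − β²/(2·2) + const.
Setting the derivative to zero: Σxᵢ(yᵢ − βxᵢ)/2 − β/2 = 0, so β = Σxᵢyᵢ / (Σxᵢ² + σ²/τ²).
Σxᵢyᵢ = 2·11 + 3·14 + 2·6 = 76; Σxᵢ² = 17; σ²/τ² = 1.
β̂_MAP = 76 / (17 + 1) = 76/18 ≈ 4.222.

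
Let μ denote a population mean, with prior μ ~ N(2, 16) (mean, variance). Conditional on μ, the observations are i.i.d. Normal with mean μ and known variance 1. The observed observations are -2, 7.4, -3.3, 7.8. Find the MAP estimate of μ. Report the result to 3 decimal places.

μ̂_MAP = 2.468

n = 4; x̄ = ((-2) + 7.4 + (-3.3) + 7.8)/4 = 9.9/4 = 2.475.
For a Normal prior and Normal likelihood with known variance, the posterior is Normal; its mode equals its mean, the precision-weighted average.
Prior precision 1/σ₀² = 1/16 = 0.0625; data precision n/σ² = 4/1 = 4.
μ̂ = (0.0625·2 + 4·2.475) / (0.0625 + 4) = 10.025/4.0625 = 802/325 ≈ 2.468.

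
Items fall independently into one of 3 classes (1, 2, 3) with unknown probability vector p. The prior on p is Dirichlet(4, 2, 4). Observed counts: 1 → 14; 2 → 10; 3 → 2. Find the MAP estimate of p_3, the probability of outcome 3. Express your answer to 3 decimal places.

MAP estimate: 0.152

The posterior is Dirichlet(αᵢ + nᵢ) = Dirichlet(18, 12, 6).
For a Dirichlet(a₁,…,a_K) with all aᵢ > 1, the mode has j-th component (aⱼ − 1)/(Σaᵢ − K).
Here Σaᵢ = 36 and K = 3, so p_3 = (6 − 1)/(36 − 3) = 5/33 ≈ 0.152.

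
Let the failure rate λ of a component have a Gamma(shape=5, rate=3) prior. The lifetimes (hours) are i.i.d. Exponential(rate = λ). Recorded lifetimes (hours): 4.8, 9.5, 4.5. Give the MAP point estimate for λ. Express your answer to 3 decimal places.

λ̂_MAP = 0.321

The Exponential(rate=λ) likelihood is ∝ λ^n e^(−λΣtᵢ). Here n = 3 and Σtᵢ = 4.8 + 9.5 + 4.5 = 18.8.
Posterior ∝ λ^4e^(−3λ) · λ^3e^(−18.8λ) = λ^7e^(−21.8λ), i.e. Gamma(8, 21.8).
Mode = (a−1)/b = 7/21.8 ≈ 0.321.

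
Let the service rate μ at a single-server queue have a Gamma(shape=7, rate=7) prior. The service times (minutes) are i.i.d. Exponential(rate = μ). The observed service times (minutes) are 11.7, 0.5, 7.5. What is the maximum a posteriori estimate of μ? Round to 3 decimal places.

μ̂_MAP = 0.337

The Exponential(rate=μ) likelihood is ∝ μ^n e^(−μΣtᵢ). Here n = 3 and Σtᵢ = 11.7 + 0.5 + 7.5 = 19.7.
Posterior ∝ μ^6e^(−7μ) · μ^3e^(−19.7μ) = μ^9e^(−26.7μ), i.e. Gamma(10, 26.7).
Mode = (a−1)/b = 9/26.7 ≈ 0.337.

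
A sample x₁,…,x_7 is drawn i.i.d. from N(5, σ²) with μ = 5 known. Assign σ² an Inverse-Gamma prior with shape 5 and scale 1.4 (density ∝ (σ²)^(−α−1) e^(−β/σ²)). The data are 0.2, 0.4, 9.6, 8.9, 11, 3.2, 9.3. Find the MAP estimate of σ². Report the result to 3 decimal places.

σ̂²_MAP = 7.426

Sum of squared deviations about the known mean: SS = (0.2−5)² + (0.4−5)² + (9.6−5)² + (8.9−5)² + (11−5)² + (3.2−5)² + (9.3−5)² = 138.3.
The Normal likelihood contributes (σ²)^(−n/2) exp(−SS/(2σ²)), so the posterior is Inverse-Gamma(α + n/2, β + SS/2) = Inverse-Gamma(8.5, 70.55).
The mode of Inverse-Gamma(a, b) is b/(a+1) = 70.55/9.5 ≈ 7.426.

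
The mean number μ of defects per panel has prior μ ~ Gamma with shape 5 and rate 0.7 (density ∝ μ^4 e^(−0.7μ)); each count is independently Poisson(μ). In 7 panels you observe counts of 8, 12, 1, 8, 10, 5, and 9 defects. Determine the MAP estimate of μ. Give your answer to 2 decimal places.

Σxᵢ = 8+12+1+8+10+5+9 = 53, with n = 7.
Posterior ∝ μ^4e^(−0.7μ) · μ^53e^(−7μ) = μ^57e^(−7.7μ), i.e. Gamma(shape=58, rate=7.7).
The mode of a Gamma(a, b) with a ≥ 1 (shape–rate) is (a−1)/b = 57/7.7 ≈ 7.40.

μ̂_MAP = 7.40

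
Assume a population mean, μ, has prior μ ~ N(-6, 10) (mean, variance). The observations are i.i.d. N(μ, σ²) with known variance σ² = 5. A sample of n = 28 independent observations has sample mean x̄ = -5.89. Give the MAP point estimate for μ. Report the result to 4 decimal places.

μ̂_MAP = -5.8919

n = 28, x̄ = -5.89.
For a Normal prior and Normal likelihood with known variance, the posterior is Normal; its mode equals its mean, the precision-weighted average.
Prior precision 1/σ₀² = 1/10 = 0.1; data precision n/σ² = 28/5 = 5.6.
μ̂ = (0.1·(-6) + 5.6·(-5.89)) / (0.1 + 5.6) = (-33.584)/5.7 = -8396/1425 ≈ -5.8919.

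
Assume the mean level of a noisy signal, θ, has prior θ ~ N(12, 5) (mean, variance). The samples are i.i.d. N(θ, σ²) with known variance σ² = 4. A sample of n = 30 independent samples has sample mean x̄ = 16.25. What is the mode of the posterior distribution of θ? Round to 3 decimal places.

θ̂_MAP = 16.140

n = 30, x̄ = 16.25.
For a Normal prior and Normal likelihood with known variance, the posterior is Normal; its mode equals its mean, the precision-weighted average.
Prior precision 1/σ₀² = 1/5 = 0.2; data precision n/σ² = 30/4 = 7.5.
θ̂ = (0.2·12 + 7.5·16.25) / (0.2 + 7.5) = 124.275/7.7 = 4971/308 ≈ 16.140.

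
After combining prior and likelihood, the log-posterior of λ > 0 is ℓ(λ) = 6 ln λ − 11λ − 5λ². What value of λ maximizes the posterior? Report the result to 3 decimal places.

ℓ'(λ) = 6/λ − 11 − 10λ. Setting this to zero and multiplying by λ: 10λ² + 11λ − 6 = 0.
λ = (−11 + √(11² + 4·10·6)) / (2·10) = (−11 + √361) / 20 = (−11 + 19)/20 = 2/5.
ℓ''(λ) = −6/λ² − 10 < 0, confirming a maximum.

λ̂_MAP = 0.400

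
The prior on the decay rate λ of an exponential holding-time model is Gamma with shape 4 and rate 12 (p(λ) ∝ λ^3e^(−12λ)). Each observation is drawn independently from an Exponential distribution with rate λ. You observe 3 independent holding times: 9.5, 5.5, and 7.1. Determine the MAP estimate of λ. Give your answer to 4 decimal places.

λ̂_MAP = 0.1760

The Exponential(rate=λ) likelihood is ∝ λ^n e^(−λΣtᵢ). Here n = 3 and Σtᵢ = 9.5 + 5.5 + 7.1 = 22.1.
Posterior ∝ λ^3e^(−12λ) · λ^3e^(−22.1λ) = λ^6e^(−34.1λ), i.e. Gamma(7, 34.1).
Mode = (a−1)/b = 6/34.1 ≈ 0.1760.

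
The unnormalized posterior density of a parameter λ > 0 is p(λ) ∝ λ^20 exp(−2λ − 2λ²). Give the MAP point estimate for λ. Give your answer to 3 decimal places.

λ̂_MAP = 2.000

ℓ'(λ) = 20/λ − 2 − 4λ. Setting this to zero and multiplying by λ: 4λ² + 2λ − 20 = 0.
λ = (−2 + √(2² + 4·4·20)) / (2·4) = (−2 + √324) / 8 = (−2 + 18)/8 = 2.
ℓ''(λ) = −20/λ² − 4 < 0, confirming a maximum.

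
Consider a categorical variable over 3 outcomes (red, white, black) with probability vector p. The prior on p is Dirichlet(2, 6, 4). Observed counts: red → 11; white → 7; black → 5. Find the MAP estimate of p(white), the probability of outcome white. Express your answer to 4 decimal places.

MAP estimate of p(white) = 0.3750

The posterior is Dirichlet(αᵢ + nᵢ) = Dirichlet(13, 13, 9).
For a Dirichlet(a₁,…,a_K) with all aᵢ > 1, the mode has j-th component (aⱼ − 1)/(Σaᵢ − K).
Here Σaᵢ = 35 and K = 3, so p(white) = (13 − 1)/(35 − 3) = 12/32 ≈ 0.3750.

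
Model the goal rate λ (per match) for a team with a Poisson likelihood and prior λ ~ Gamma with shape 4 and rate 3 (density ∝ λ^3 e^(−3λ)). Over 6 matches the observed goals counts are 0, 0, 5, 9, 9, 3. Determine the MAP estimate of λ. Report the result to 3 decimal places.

λ̂_MAP = 3.222

Σxᵢ = 0+0+5+9+9+3 = 26, with n = 6.
Posterior ∝ λ^3e^(−3λ) · λ^26e^(−6λ) = λ^29e^(−9λ), i.e. Gamma(shape=30, rate=9).
The mode of a Gamma(a, b) with a ≥ 1 (shape–rate) is (a−1)/b = 29/9 ≈ 3.222.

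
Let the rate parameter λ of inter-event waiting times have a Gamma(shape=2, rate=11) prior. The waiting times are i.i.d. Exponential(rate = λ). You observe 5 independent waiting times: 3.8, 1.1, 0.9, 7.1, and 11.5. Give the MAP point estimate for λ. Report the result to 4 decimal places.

λ̂_MAP = 0.1695

The Exponential(rate=λ) likelihood is ∝ λ^n e^(−λΣtᵢ). Here n = 5 and Σtᵢ = 3.8 + 1.1 + 0.9 + 7.1 + 11.5 = 24.4.
Posterior ∝ λe^(−11λ) · λ^5e^(−24.4λ) = λ^6e^(−35.4λ), i.e. Gamma(7, 35.4).
Mode = (a−1)/b = 6/35.4 ≈ 0.1695.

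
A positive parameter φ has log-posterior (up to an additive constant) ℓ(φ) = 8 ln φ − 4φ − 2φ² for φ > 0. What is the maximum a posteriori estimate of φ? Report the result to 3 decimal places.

ℓ'(φ) = 8/φ − 4 − 4φ. Setting this to zero and multiplying by φ: 4φ² + 4φ − 8 = 0.
φ = (−4 + √(4² + 4·4·8)) / (2·4) = (−4 + √144) / 8 = (−4 + 12)/8 = 1.
ℓ''(φ) = −8/φ² − 4 < 0, confirming a maximum.

φ̂_MAP = 1.000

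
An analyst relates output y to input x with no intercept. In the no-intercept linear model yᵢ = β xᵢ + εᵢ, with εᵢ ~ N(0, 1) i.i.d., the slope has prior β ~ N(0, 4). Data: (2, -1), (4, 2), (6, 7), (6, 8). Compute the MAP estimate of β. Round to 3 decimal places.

β̂_MAP = 1.041

log p(β | y) = −Σ(yᵢ − βxᵢ)²/(2·1) − β²/(2·4) + const.
Setting the derivative to zero: Σxᵢ(yᵢ − βxᵢ)/1 − β/4 = 0, so β = Σxᵢyᵢ / (Σxᵢ² + σ²/τ²).
Σxᵢyᵢ = 2·(-1) + 4·2 + 6·7 + 6·8 = 96; Σxᵢ² = 92; σ²/τ² = 0.25.
β̂_MAP = 96 / (92 + 0.25) = 96/92.25 ≈ 1.041.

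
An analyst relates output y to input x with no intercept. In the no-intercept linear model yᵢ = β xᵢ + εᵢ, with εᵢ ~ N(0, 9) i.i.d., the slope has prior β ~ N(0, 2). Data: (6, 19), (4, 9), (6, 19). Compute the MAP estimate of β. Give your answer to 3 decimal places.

log p(β | y) = −Σ(yᵢ − βxᵢ)²/(2·9) − β²/(2·2) + const.
Setting the derivative to zero: Σxᵢ(yᵢ − βxᵢ)/9 − β/2 = 0, so β = Σxᵢyᵢ / (Σxᵢ² + σ²/τ²).
Σxᵢyᵢ = 6·19 + 4·9 + 6·19 = 264; Σxᵢ² = 88; σ²/τ² = 4.5.
β̂_MAP = 264 / (88 + 4.5) = 264/92.5 ≈ 2.854.

β̂_MAP = 2.854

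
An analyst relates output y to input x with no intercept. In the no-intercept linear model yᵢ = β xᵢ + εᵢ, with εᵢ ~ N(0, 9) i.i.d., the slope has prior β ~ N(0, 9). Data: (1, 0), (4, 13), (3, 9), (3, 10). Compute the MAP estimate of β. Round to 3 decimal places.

β̂_MAP = 3.028

log p(β | y) = −Σ(yᵢ − βxᵢ)²/(2·9) − β²/(2·9) + const.
Setting the derivative to zero: Σxᵢ(yᵢ − βxᵢ)/9 − β/9 = 0, so β = Σxᵢyᵢ / (Σxᵢ² + σ²/τ²).
Σxᵢyᵢ = 1·0 + 4·13 + 3·9 + 3·10 = 109; Σxᵢ² = 35; σ²/τ² = 1.
β̂_MAP = 109 / (35 + 1) = 109/36 ≈ 3.028.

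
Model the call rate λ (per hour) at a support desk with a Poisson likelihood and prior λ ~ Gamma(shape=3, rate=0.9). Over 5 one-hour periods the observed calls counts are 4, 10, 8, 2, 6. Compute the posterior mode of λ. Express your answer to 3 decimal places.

λ̂_MAP = 5.424

Σxᵢ = 4+10+8+2+6 = 30, with n = 5.
Posterior ∝ λ^2e^(−0.9λ) · λ^30e^(−5λ) = λ^32e^(−5.9λ), i.e. Gamma(shape=33, rate=5.9).
The mode of a Gamma(a, b) with a ≥ 1 (shape–rate) is (a−1)/b = 32/5.9 ≈ 5.424.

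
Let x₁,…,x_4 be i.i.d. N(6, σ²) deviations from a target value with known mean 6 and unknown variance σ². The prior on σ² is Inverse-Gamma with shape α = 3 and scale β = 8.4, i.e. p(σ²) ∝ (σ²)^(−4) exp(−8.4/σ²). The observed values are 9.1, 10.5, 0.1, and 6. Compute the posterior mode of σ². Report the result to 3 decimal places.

σ̂²_MAP = 6.789

Sum of squared deviations about the known mean: SS = (9.1−6)² + (10.5−6)² + (0.1−6)² + (6−6)² = 64.67.
The Normal likelihood contributes (σ²)^(−n/2) exp(−SS/(2σ²)), so the posterior is Inverse-Gamma(α + n/2, β + SS/2) = Inverse-Gamma(5, 40.735).
The mode of Inverse-Gamma(a, b) is b/(a+1) = 40.735/6 ≈ 6.789.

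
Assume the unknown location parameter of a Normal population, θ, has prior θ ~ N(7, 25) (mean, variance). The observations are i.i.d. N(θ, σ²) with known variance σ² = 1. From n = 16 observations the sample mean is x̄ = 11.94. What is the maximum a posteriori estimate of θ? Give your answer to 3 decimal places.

θ̂_MAP = 11.928

n = 16, x̄ = 11.94.
For a Normal prior and Normal likelihood with known variance, the posterior is Normal; its mode equals its mean, the precision-weighted average.
Prior precision 1/σ₀² = 1/25 = 0.04; data precision n/σ² = 16/1 = 16.
θ̂ = (0.04·7 + 16·11.94) / (0.04 + 16) = 191.32/16.04 = 4783/401 ≈ 11.928.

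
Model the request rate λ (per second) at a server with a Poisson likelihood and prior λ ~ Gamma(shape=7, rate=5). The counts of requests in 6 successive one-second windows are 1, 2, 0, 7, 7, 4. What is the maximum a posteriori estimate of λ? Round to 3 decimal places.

Σxᵢ = 1+2+0+7+7+4 = 21, with n = 6.
Posterior ∝ λ^6e^(−5λ) · λ^21e^(−6λ) = λ^27e^(−11λ), i.e. Gamma(shape=28, rate=11).
The mode of a Gamma(a, b) with a ≥ 1 (shape–rate) is (a−1)/b = 27/11 ≈ 2.455.

λ̂_MAP = 2.455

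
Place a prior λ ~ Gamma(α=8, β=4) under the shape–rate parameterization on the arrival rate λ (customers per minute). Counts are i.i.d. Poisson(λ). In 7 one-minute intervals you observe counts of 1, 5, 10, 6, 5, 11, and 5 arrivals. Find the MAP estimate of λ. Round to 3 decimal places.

λ̂_MAP = 4.545

Σxᵢ = 1+5+10+6+5+11+5 = 43, with n = 7.
Posterior ∝ λ^7e^(−4λ) · λ^43e^(−7λ) = λ^50e^(−11λ), i.e. Gamma(shape=51, rate=11).
The mode of a Gamma(a, b) with a ≥ 1 (shape–rate) is (a−1)/b = 50/11 ≈ 4.545.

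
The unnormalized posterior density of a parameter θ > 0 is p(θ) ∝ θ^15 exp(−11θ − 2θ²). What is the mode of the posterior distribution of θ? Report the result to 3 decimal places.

θ̂_MAP = 1.000

ℓ'(θ) = 15/θ − 11 − 4θ. Setting this to zero and multiplying by θ: 4θ² + 11θ − 15 = 0.
θ = (−11 + √(11² + 4·4·15)) / (2·4) = (−11 + √361) / 8 = (−11 + 19)/8 = 1.
ℓ''(θ) = −15/θ² − 4 < 0, confirming a maximum.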